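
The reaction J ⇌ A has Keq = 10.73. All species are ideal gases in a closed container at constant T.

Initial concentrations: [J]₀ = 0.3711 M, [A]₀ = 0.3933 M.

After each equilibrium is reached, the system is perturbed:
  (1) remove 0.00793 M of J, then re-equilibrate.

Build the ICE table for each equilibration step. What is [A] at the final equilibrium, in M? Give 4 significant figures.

Q₀ = 1.06 vs Keq = 10.73 ⇒ Q<K, forward
Step 1:
                   J          A
  init        0.3711     0.3933
  Δ          -0.3059     0.3059
  eq         0.06517     0.6992
  solve Keq expr → x = 0.3059; check Q = 10.73
Then remove 0.00793 M of J.
Step 2:
                   J          A
  init       0.05724     0.6992
  Δ         0.007254  -0.007254
  eq         0.06449      0.692
  solve Keq expr → x = -0.007254; check Q = 10.73

[A]_eq = 0.692 M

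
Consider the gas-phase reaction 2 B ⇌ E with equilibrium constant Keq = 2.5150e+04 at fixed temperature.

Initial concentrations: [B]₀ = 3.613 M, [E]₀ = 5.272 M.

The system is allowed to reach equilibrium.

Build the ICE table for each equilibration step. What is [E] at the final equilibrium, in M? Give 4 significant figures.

[E]_eq = 7.07 M

Q₀ = 0.4039 vs Keq = 2.5150e+04 ⇒ Q<K, forward
Step 1:
                  B         E
  I           3.613     5.272
  C          -3.596     1.798
  E         0.01677      7.07
  solve Keq expr → x = 1.798; check Q = 2.5150e+04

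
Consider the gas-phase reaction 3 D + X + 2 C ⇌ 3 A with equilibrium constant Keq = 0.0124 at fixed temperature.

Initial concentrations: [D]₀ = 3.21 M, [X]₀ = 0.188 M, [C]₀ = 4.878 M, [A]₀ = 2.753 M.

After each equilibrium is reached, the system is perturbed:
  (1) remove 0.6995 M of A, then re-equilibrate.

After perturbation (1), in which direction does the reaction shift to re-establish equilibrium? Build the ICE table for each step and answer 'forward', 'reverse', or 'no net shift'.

Q₀ = 0.141 vs Keq = 0.0124 ⇒ Q>K, reverse
Step 1:
                    D           X           C           A
  Initial        3.21       0.188       4.878       2.753
  Change       0.6907      0.2302      0.4604     -0.6907
  Equil         3.901      0.4182       5.338       2.062
  solve Keq expr → x = -0.2302; check Q = 0.0124
Then remove 0.6995 M of A.
Step 2:
                    D           X           C           A
  Initial       3.901      0.4182       5.338       1.363
  Change      -0.3142     -0.1047     -0.2095      0.3142
  Equil         3.586      0.3135       5.129       1.677
  solve Keq expr → x = 0.1047; check Q = 0.0124

Direction: forward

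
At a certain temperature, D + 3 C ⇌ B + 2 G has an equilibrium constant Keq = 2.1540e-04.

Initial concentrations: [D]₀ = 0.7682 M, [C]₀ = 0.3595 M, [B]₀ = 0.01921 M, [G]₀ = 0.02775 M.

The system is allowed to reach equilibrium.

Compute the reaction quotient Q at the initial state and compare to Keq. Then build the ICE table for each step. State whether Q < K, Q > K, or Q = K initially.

Q₀ = 4.1446e-04 vs Keq = 2.1540e-04 ⇒ Q>K, reverse
Step 1:
                  D         C         B         G
  I          0.7682    0.3595   0.01921   0.02775
  C        0.002699  0.008098 -0.002699 -0.005399
  E          0.7709    0.3676   0.01651   0.02235
  solve Keq expr → x = -0.002699; check Q = 2.1540e-04

Q₀ = 4.1446e-04; Q > K (proceeds reverse)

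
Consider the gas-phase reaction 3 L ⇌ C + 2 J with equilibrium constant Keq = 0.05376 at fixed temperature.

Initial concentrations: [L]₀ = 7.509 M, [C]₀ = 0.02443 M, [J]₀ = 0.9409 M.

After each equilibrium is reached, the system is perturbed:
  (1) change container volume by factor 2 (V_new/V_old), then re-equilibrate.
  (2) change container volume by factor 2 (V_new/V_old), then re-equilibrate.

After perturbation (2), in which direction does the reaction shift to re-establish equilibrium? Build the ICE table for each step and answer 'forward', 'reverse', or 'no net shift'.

Q₀ = 5.1082e-05 vs Keq = 0.05376 ⇒ Q<K, forward
Step 1:
                    L           C           J
  I             7.509     0.02443      0.9409
  C            -2.599      0.8662       1.732
  E              4.91      0.8906       2.673
  solve Keq expr → x = 0.8662; check Q = 0.05376
Then change container volume by factor 2 (V_new/V_old).
Step 2:
                    L           C           J
  I             2.455      0.4453       1.337
  C                 0           0           0
  E             2.455      0.4453       1.337
  solve Keq expr → x = 0; check Q = 0.05376
Then change container volume by factor 2 (V_new/V_old).
Step 3:
                    L           C           J
  I             1.228      0.2227      0.6683
  C                 0           0           0
  E             1.228      0.2227      0.6683
  solve Keq expr → x = 0; check Q = 0.05376

Direction: no net shift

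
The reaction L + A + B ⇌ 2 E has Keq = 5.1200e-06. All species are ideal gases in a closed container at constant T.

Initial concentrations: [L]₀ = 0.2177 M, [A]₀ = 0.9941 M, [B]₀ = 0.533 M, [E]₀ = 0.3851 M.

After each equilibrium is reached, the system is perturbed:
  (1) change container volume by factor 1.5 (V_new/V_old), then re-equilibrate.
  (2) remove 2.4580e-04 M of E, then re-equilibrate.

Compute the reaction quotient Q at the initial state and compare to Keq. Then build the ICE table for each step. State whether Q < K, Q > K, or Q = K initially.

Q₀ = 1.286 vs Keq = 5.1200e-06 ⇒ Q>K, reverse
Step 1:
                   L          A          B          E
  I           0.2177     0.9941      0.533     0.3851
  C           0.1919     0.1919     0.1919    -0.3838
  E           0.4096      1.186     0.7249   0.001343
  solve Keq expr → x = -0.1919; check Q = 5.1200e-06
Then change container volume by factor 1.5 (V_new/V_old).
Step 2:
                   L          A          B          E
  I           0.2731     0.7907     0.4833 8.9512e-04
  C       8.2024e-05 8.2024e-05 8.2024e-05 -1.6405e-04
  E           0.2731     0.7907     0.4833 7.3108e-04
  solve Keq expr → x = -8.2024e-05; check Q = 5.1200e-06
Then remove 2.4580e-04 M of E.
Step 3:
                   L          A          B          E
  I           0.2731     0.7907     0.4833 4.8528e-04
  C       -1.2274e-04 -1.2274e-04 -1.2274e-04 2.4549e-04
  E            0.273     0.7906     0.4832 7.3076e-04
  solve Keq expr → x = 1.2274e-04; check Q = 5.1200e-06

Q₀ = 1.286; Q > K (proceeds reverse)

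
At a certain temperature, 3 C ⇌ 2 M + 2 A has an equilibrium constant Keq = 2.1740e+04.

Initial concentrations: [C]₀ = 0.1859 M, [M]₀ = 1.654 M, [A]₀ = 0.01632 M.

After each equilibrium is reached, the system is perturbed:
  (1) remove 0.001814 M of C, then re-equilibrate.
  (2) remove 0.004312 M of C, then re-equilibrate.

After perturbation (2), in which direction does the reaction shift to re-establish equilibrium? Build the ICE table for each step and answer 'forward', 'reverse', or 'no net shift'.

Q₀ = 0.1134 vs Keq = 2.1740e+04 ⇒ Q<K, forward
Step 1:
                    C           M           A
  I            0.1859       1.654     0.01632
  C           -0.1724      0.1149      0.1149
  E           0.01353       1.769      0.1312
  solve Keq expr → x = 0.05746; check Q = 2.1740e+04
Then remove 0.001814 M of C.
Step 2:
                    C           M           A
  I           0.01172       1.769      0.1312
  C          0.001729   -0.001153   -0.001153
  E           0.01345       1.768      0.1301
  solve Keq expr → x = -5.7627e-04; check Q = 2.1740e+04
Then remove 0.004312 M of C.
Step 3:
                    C           M           A
  I          0.009136       1.768      0.1301
  C          0.004109   -0.002739   -0.002739
  E           0.01325       1.765      0.1273
  solve Keq expr → x = -0.00137; check Q = 2.1740e+04

Direction: reverse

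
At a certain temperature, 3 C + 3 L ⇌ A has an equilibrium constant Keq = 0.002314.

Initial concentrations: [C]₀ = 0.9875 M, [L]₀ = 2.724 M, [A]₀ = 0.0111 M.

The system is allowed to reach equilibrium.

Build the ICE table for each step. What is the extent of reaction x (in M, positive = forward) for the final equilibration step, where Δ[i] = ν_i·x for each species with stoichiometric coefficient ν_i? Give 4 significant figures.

Q₀ = 5.7028e-04 vs Keq = 0.002314 ⇒ Q<K, forward
Step 1:
                  C         L         A
  Initial    0.9875     2.724    0.0111
  Change   -0.06787  -0.06787   0.02262
  Equil      0.9196     2.656   0.03372
  solve Keq expr → x = 0.02262; check Q = 0.002314

x = 0.02262 M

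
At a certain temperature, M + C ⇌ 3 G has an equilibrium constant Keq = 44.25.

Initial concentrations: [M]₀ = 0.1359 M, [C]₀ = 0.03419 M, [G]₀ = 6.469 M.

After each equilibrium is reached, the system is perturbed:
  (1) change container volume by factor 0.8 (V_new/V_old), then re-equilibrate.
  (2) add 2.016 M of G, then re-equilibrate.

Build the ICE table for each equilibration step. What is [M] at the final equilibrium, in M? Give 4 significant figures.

[M]_eq = 1.821 M

Q₀ = 5.8263e+04 vs Keq = 44.25 ⇒ Q>K, reverse
Step 1:
                  M         C         G
  I          0.1359   0.03419     6.469
  C          0.9505    0.9505    -2.852
  E           1.086    0.9847     3.617
  solve Keq expr → x = -0.9505; check Q = 44.25
Then change container volume by factor 0.8 (V_new/V_old).
Step 2:
                  M         C         G
  I           1.358     1.231     4.522
  C         0.06294   0.06294   -0.1888
  E           1.421     1.294     4.333
  solve Keq expr → x = -0.06294; check Q = 44.25
Then add 2.016 M of G.
Step 3:
                  M         C         G
  I           1.421     1.294     6.349
  C          0.4001    0.4001      -1.2
  E           1.821     1.694     5.149
  solve Keq expr → x = -0.4001; check Q = 44.25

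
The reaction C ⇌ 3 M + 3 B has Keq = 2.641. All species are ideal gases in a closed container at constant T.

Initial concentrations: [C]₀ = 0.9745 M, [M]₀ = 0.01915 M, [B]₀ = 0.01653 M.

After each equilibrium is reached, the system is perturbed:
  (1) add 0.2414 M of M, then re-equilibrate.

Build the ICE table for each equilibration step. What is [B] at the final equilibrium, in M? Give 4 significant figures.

Q₀ = 3.2549e-11 vs Keq = 2.641 ⇒ Q<K, forward
Step 1:
                   C          M          B
  Initial     0.9745    0.01915    0.01653
  Change     -0.3558      1.067      1.067
  Equil       0.6187      1.087      1.084
  solve Keq expr → x = 0.3558; check Q = 2.641
Then add 0.2414 M of M.
Step 2:
                   C          M          B
  Initial     0.6187      1.328      1.084
  Change     0.03467     -0.104     -0.104
  Equil       0.6534      1.224     0.9799
  solve Keq expr → x = -0.03467; check Q = 2.641

[B]_eq = 0.9799 M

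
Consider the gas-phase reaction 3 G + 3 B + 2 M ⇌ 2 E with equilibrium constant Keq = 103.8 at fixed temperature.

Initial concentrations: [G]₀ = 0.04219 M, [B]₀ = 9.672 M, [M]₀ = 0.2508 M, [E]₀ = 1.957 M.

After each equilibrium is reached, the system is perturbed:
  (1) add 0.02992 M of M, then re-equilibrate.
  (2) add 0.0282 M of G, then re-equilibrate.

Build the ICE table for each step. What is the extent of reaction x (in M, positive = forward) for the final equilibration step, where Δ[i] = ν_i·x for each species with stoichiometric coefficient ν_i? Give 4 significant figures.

Q₀ = 896.1 vs Keq = 103.8 ⇒ Q>K, reverse
Step 1:
                  G         B         M         E
  Initial   0.04219     9.672    0.2508     1.957
  Change    0.03797   0.03797   0.02531  -0.02531
  Equil     0.08016      9.71    0.2761     1.932
  solve Keq expr → x = -0.01266; check Q = 103.8
Then add 0.02992 M of M.
Step 2:
                  G         B         M         E
  Initial   0.08016      9.71     0.306     1.932
  Change  -0.004683 -0.004683 -0.003122  0.003122
  Equil     0.07548     9.705    0.3029     1.935
  solve Keq expr → x = 0.001561; check Q = 103.8
Then add 0.0282 M of G.
Step 3:
                  G         B         M         E
  Initial    0.1037     9.705    0.3029     1.935
  Change   -0.02469  -0.02469  -0.01646   0.01646
  Equil     0.07898     9.681    0.2864     1.951
  solve Keq expr → x = 0.00823; check Q = 103.8

x = 0.00823 M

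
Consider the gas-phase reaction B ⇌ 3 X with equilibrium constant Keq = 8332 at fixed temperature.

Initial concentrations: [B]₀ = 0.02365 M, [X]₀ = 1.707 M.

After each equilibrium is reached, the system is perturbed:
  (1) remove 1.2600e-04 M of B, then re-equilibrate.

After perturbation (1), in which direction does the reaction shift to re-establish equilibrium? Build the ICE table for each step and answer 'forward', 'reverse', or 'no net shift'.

Q₀ = 210.3 vs Keq = 8332 ⇒ Q<K, forward
Step 1:
                  B         X
  I         0.02365     1.707
  C        -0.02298   0.06893
  E       6.7225e-04     1.776
  solve Keq expr → x = 0.02298; check Q = 8332
Then remove 1.2600e-04 M of B.
Step 2:
                  B         X
  I       5.4625e-04     1.776
  C       1.2557e-04 -3.7672e-04
  E       6.7182e-04     1.776
  solve Keq expr → x = -1.2557e-04; check Q = 8332

Direction: reverse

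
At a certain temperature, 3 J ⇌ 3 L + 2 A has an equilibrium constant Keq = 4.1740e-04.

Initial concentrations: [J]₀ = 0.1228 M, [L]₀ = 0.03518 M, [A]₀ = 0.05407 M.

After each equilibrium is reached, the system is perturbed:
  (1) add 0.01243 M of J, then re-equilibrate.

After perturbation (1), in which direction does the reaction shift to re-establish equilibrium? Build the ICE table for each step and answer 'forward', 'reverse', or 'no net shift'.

Direction: forward

Q₀ = 6.8739e-05 vs Keq = 4.1740e-04 ⇒ Q<K, forward
Step 1:
                   J          L          A
  Initial     0.1228    0.03518    0.05407
  Change    -0.01507    0.01507    0.01005
  Equil       0.1077    0.05025    0.06412
  solve Keq expr → x = 0.005025; check Q = 4.1740e-04
Then add 0.01243 M of J.
Step 2:
                   J          L          A
  Initial     0.1202    0.05025    0.06412
  Change    -0.00316    0.00316   0.002107
  Equil        0.117    0.05341    0.06623
  solve Keq expr → x = 0.001053; check Q = 4.1740e-04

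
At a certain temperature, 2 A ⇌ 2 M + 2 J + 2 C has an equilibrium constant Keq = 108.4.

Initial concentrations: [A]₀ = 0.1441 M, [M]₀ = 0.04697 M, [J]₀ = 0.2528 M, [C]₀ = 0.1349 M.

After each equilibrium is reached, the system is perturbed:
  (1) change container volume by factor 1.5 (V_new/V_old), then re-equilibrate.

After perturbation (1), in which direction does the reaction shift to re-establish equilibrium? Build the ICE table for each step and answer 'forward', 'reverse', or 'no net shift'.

Q₀ = 1.2356e-04 vs Keq = 108.4 ⇒ Q<K, forward
Step 1:
                   A          M          J          C
  Initial     0.1441    0.04697     0.2528     0.1349
  Change     -0.1421     0.1421     0.1421     0.1421
  Equil     0.001987     0.1891     0.3949      0.277
  solve Keq expr → x = 0.07106; check Q = 108.4
Then change container volume by factor 1.5 (V_new/V_old).
Step 2:
                   A          M          J          C
  Initial   0.001324     0.1261     0.2633     0.1847
  Change  -7.2845e-04 7.2845e-04 7.2845e-04 7.2845e-04
  Equil   5.9605e-04     0.1268      0.264     0.1854
  solve Keq expr → x = 3.6422e-04; check Q = 108.4

Direction: forward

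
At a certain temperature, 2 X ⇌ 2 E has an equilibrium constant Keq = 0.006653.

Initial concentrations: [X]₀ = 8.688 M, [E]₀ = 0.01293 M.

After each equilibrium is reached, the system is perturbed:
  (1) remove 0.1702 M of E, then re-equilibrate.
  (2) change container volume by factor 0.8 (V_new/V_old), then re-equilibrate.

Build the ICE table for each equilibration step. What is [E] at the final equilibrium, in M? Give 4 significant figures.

Q₀ = 2.2149e-06 vs Keq = 0.006653 ⇒ Q<K, forward
Step 1:
                   X          E
  Initial      8.688    0.01293
  Change     -0.6432     0.6432
  Equil        8.045     0.6562
  solve Keq expr → x = 0.3216; check Q = 0.006653
Then remove 0.1702 M of E.
Step 2:
                   X          E
  Initial      8.045      0.486
  Change     -0.1574     0.1574
  Equil        7.887     0.6433
  solve Keq expr → x = 0.07868; check Q = 0.006653
Then change container volume by factor 0.8 (V_new/V_old).
Step 3:
                   X          E
  Initial      9.859     0.8042
  Change           0          0
  Equil        9.859     0.8042
  solve Keq expr → x = 0; check Q = 0.006653

[E]_eq = 0.8042 M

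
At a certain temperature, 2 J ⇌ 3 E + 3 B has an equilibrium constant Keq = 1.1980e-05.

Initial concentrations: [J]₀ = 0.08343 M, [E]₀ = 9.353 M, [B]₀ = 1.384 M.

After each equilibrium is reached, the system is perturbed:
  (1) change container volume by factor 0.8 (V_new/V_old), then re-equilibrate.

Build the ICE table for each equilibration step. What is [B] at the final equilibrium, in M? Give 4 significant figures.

Q₀ = 3.1161e+05 vs Keq = 1.1980e-05 ⇒ Q>K, reverse
Step 1:
                  J         E         B
  init      0.08343     9.353     1.384
  Δ          0.9207    -1.381    -1.381
  eq          1.004     7.972  0.002878
  solve Keq expr → x = -0.4604; check Q = 1.1980e-05
Then change container volume by factor 0.8 (V_new/V_old).
Step 2:
                  J         E         B
  init        1.255     9.965  0.003598
  Δ       6.1651e-04 -9.2477e-04 -9.2477e-04
  eq          1.256     9.964  0.002673
  solve Keq expr → x = -3.0826e-04; check Q = 1.1980e-05

[B]_eq = 0.002673 M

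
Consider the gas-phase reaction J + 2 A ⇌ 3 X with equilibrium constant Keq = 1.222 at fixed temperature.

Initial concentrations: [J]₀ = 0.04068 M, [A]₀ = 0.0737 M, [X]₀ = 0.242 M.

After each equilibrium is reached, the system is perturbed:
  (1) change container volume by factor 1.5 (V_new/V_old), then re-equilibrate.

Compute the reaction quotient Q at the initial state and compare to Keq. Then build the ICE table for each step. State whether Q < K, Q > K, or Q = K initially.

Q₀ = 64.14; Q > K (proceeds reverse)

Q₀ = 64.14 vs Keq = 1.222 ⇒ Q>K, reverse
Step 1:
                    J           A           X
  init        0.04068      0.0737       0.242
  Δ           0.03775     0.07551     -0.1133
  eq          0.07843      0.1492      0.1287
  solve Keq expr → x = -0.03775; check Q = 1.222
Then change container volume by factor 1.5 (V_new/V_old).
Step 2:
                    J           A           X
  init        0.05229     0.09947     0.08583
  Δ                 0           0           0
  eq          0.05229     0.09947     0.08583
  solve Keq expr → x = 0; check Q = 1.222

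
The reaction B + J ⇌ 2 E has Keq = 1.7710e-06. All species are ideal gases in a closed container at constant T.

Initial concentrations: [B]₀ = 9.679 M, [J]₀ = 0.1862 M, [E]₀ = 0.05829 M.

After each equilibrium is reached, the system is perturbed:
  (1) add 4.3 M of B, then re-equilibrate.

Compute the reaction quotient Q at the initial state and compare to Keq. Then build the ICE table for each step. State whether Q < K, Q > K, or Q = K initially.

Q₀ = 0.001885; Q > K (proceeds reverse)

Q₀ = 0.001885 vs Keq = 1.7710e-06 ⇒ Q>K, reverse
Step 1:
                   B          J          E
  Initial      9.679     0.1862    0.05829
  Change     0.02819    0.02819   -0.05637
  Equil        9.707     0.2144    0.00192
  solve Keq expr → x = -0.02819; check Q = 1.7710e-06
Then add 4.3 M of B.
Step 2:
                   B          J          E
  Initial      14.01     0.2144    0.00192
  Change  -1.9264e-04 -1.9264e-04 3.8528e-04
  Equil        14.01     0.2142   0.002305
  solve Keq expr → x = 1.9264e-04; check Q = 1.7710e-06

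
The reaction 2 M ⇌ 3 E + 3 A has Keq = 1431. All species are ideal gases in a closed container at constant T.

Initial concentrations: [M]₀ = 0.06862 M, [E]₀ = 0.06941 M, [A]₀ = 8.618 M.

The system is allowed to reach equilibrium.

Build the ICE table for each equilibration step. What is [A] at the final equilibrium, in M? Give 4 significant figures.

[A]_eq = 8.675 M

Q₀ = 45.46 vs Keq = 1431 ⇒ Q<K, forward
Step 1:
                  M         E         A
  init      0.06862   0.06941     8.618
  Δ        -0.03817   0.05725   0.05725
  eq        0.03045    0.1267     8.675
  solve Keq expr → x = 0.01908; check Q = 1431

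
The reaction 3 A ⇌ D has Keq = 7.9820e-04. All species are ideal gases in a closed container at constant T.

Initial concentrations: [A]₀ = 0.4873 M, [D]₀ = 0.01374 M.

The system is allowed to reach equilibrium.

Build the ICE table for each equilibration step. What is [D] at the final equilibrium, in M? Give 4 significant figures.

[D]_eq = 1.1761e-04 M

Q₀ = 0.1187 vs Keq = 7.9820e-04 ⇒ Q>K, reverse
Step 1:
                   A          D
  Initial     0.4873    0.01374
  Change     0.04087   -0.01362
  Equil       0.5282 1.1761e-04
  solve Keq expr → x = -0.01362; check Q = 7.9820e-04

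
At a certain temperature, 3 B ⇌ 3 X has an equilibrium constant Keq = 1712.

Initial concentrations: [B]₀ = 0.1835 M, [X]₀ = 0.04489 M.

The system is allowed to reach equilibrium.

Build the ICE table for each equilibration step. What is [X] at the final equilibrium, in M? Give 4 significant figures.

Q₀ = 0.01464 vs Keq = 1712 ⇒ Q<K, forward
Step 1:
                   B          X
  I           0.1835    0.04489
  C          -0.1659     0.1659
  E          0.01762     0.2108
  solve Keq expr → x = 0.05529; check Q = 1712

[X]_eq = 0.2108 M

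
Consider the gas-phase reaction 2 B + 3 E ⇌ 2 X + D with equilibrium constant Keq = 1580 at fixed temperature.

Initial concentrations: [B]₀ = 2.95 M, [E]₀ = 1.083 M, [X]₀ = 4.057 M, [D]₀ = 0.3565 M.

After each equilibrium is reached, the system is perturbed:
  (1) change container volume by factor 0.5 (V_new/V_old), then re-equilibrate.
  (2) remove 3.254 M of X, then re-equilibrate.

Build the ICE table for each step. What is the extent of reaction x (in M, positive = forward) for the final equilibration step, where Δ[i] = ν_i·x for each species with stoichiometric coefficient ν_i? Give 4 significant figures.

x = 0.01235 M

Q₀ = 0.5308 vs Keq = 1580 ⇒ Q<K, forward
Step 1:
                  B         E         X         D
  init         2.95     1.083     4.057    0.3565
  Δ         -0.6413   -0.9619    0.6413    0.3206
  eq          2.309    0.1211     4.698    0.6771
  solve Keq expr → x = 0.3206; check Q = 1580
Then change container volume by factor 0.5 (V_new/V_old).
Step 2:
                  B         E         X         D
  init        4.617    0.2421     9.397     1.354
  Δ        -0.05773   -0.0866   0.05773   0.02887
  eq           4.56    0.1555     9.454     1.383
  solve Keq expr → x = 0.02887; check Q = 1580
Then remove 3.254 M of X.
Step 3:
                  B         E         X         D
  init         4.56    0.1555       6.2     1.383
  Δ         -0.0247  -0.03704    0.0247   0.01235
  eq          4.535    0.1185     6.225     1.395
  solve Keq expr → x = 0.01235; check Q = 1580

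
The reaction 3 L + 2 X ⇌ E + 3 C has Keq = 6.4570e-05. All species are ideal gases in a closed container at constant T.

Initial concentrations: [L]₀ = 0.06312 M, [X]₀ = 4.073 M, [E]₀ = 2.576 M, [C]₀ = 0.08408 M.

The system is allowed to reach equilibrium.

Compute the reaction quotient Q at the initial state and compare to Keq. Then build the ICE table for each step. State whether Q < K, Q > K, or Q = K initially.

Q₀ = 0.367 vs Keq = 6.4570e-05 ⇒ Q>K, reverse
Step 1:
                   L          X          E          C
  init       0.06312      4.073      2.576    0.08408
  Δ          0.07375    0.04917   -0.02458   -0.07375
  eq          0.1369      4.122      2.551    0.01033
  solve Keq expr → x = -0.02458; check Q = 6.4570e-05

Q₀ = 0.367; Q > K (proceeds reverse)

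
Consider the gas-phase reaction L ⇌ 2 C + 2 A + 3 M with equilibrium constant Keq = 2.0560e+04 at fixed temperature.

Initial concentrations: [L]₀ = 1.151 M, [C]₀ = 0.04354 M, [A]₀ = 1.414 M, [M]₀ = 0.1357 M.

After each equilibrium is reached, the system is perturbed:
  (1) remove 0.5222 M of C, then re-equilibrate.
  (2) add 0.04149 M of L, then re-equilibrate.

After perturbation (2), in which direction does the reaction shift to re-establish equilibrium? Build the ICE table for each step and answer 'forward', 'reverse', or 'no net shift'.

Direction: forward

Q₀ = 8.2289e-06 vs Keq = 2.0560e+04 ⇒ Q<K, forward
Step 1:
                   L          C          A          M
  Initial      1.151    0.04354      1.414     0.1357
  Change      -1.052      2.104      2.104      3.156
  Equil      0.09901      2.148      3.518      3.292
  solve Keq expr → x = 1.052; check Q = 2.0560e+04
Then remove 0.5222 M of C.
Step 2:
                   L          C          A          M
  Initial    0.09901      1.625      3.518      3.292
  Change    -0.03044    0.06087    0.06087    0.09131
  Equil      0.06858      1.686      3.579      3.383
  solve Keq expr → x = 0.03044; check Q = 2.0560e+04
Then add 0.04149 M of L.
Step 3:
                   L          C          A          M
  Initial     0.1101      1.686      3.579      3.383
  Change    -0.02853    0.05705    0.05705    0.08558
  Equil      0.08154      1.743      3.636      3.469
  solve Keq expr → x = 0.02853; check Q = 2.0560e+04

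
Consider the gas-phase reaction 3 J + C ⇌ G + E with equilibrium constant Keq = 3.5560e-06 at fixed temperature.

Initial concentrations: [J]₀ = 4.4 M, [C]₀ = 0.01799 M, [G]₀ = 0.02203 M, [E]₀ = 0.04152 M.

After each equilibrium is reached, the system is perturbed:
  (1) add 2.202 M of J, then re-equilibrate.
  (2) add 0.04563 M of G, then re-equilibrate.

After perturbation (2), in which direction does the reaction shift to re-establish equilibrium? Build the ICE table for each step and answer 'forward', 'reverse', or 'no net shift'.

Q₀ = 5.9687e-04 vs Keq = 3.5560e-06 ⇒ Q>K, reverse
Step 1:
                    J           C           G           E
  init            4.4     0.01799     0.02203     0.04152
  Δ           0.06423     0.02141    -0.02141    -0.02141
  eq            4.464      0.0394  6.1986e-04     0.02011
  solve Keq expr → x = -0.02141; check Q = 3.5560e-06
Then add 2.202 M of J.
Step 2:
                    J           C           G           E
  init          6.666      0.0394  6.1986e-04     0.02011
  Δ         -0.003772   -0.001257    0.001257    0.001257
  eq            6.662     0.03814    0.001877     0.02137
  solve Keq expr → x = 0.001257; check Q = 3.5560e-06
Then add 0.04563 M of G.
Step 3:
                    J           C           G           E
  init          6.662     0.03814     0.04751     0.02137
  Δ           0.05755     0.01918    -0.01918    -0.01918
  eq             6.72     0.05733     0.02832    0.002184
  solve Keq expr → x = -0.01918; check Q = 3.5560e-06

Direction: reverse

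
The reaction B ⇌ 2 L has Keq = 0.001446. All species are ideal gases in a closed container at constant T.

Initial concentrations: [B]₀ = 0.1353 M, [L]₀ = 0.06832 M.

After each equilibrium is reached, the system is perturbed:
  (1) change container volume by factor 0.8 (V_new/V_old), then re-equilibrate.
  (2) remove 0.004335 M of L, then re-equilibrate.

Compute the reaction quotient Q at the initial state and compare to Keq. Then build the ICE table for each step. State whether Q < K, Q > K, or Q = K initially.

Q₀ = 0.0345 vs Keq = 0.001446 ⇒ Q>K, reverse
Step 1:
                   B          L
  Initial     0.1353    0.06832
  Change     0.02651   -0.05302
  Equil       0.1618     0.0153
  solve Keq expr → x = -0.02651; check Q = 0.001446
Then change container volume by factor 0.8 (V_new/V_old).
Step 2:
                   B          L
  Initial     0.2023    0.01912
  Change  9.8843e-04  -0.001977
  Equil       0.2033    0.01714
  solve Keq expr → x = -9.8843e-04; check Q = 0.001446
Then remove 0.004335 M of L.
Step 3:
                   B          L
  Initial     0.2033    0.01281
  Change   -0.002123   0.004245
  Equil       0.2011    0.01705
  solve Keq expr → x = 0.002123; check Q = 0.001446

Q₀ = 0.0345; Q > K (proceeds reverse)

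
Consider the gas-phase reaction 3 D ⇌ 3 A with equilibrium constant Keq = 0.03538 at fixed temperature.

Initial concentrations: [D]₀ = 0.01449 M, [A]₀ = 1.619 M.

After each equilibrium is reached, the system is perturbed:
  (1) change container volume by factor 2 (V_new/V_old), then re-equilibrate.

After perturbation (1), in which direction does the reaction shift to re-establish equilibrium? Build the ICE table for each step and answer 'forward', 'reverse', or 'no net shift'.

Direction: no net shift

Q₀ = 1.3949e+06 vs Keq = 0.03538 ⇒ Q>K, reverse
Step 1:
                    D           A
  Initial     0.01449       1.619
  Change        1.215      -1.215
  Equil          1.23      0.4037
  solve Keq expr → x = -0.4051; check Q = 0.03538
Then change container volume by factor 2 (V_new/V_old).
Step 2:
                    D           A
  Initial      0.6149      0.2019
  Change            0           0
  Equil        0.6149      0.2019
  solve Keq expr → x = 0; check Q = 0.03538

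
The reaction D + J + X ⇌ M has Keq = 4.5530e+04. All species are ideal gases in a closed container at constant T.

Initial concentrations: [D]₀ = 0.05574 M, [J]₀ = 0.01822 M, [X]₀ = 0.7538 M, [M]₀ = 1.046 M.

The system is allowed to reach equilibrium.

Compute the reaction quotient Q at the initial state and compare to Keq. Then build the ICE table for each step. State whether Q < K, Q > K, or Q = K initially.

Q₀ = 1366 vs Keq = 4.5530e+04 ⇒ Q<K, forward
Step 1:
                   D          J          X          M
  I          0.05574    0.01822     0.7538      1.046
  C         -0.01739   -0.01739   -0.01739    0.01739
  E          0.03835 8.2708e-04     0.7364      1.063
  solve Keq expr → x = 0.01739; check Q = 4.5530e+04

Q₀ = 1366; Q < K (proceeds forward)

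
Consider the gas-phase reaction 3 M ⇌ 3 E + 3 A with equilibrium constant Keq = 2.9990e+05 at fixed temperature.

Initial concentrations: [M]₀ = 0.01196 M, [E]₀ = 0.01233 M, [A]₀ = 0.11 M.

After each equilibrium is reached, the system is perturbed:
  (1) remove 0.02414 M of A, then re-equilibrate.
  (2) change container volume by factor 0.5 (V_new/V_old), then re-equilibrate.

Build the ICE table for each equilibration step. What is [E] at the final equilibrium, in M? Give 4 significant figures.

[E]_eq = 0.04844 M

Q₀ = 0.001458 vs Keq = 2.9990e+05 ⇒ Q<K, forward
Step 1:
                  M         E         A
  I         0.01196   0.01233      0.11
  C        -0.01192   0.01192   0.01192
  E       4.4161e-05   0.02425    0.1219
  solve Keq expr → x = 0.003972; check Q = 2.9990e+05
Then remove 0.02414 M of A.
Step 2:
                  M         E         A
  I       4.4161e-05   0.02425   0.09778
  C       -8.7282e-06 8.7282e-06 8.7282e-06
  E       3.5433e-05   0.02425   0.09778
  solve Keq expr → x = 2.9094e-06; check Q = 2.9990e+05
Then change container volume by factor 0.5 (V_new/V_old).
Step 3:
                  M         E         A
  I       7.0866e-05   0.04851    0.1956
  C       7.0608e-05 -7.0608e-05 -7.0608e-05
  E       1.4147e-04   0.04844    0.1955
  solve Keq expr → x = -2.3536e-05; check Q = 2.9990e+05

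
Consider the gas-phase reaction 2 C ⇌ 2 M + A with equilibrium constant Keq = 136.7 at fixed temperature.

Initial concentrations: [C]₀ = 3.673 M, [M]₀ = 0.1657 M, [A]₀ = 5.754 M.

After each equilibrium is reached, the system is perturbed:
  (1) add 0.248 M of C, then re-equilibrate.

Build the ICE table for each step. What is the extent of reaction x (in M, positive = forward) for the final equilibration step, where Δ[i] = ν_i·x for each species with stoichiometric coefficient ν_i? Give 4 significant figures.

x = 0.0987 M

Q₀ = 0.01171 vs Keq = 136.7 ⇒ Q<K, forward
Step 1:
                    C           M           A
  init          3.673      0.1657       5.754
  Δ            -2.955       2.955       1.478
  eq           0.7178       3.121       7.232
  solve Keq expr → x = 1.478; check Q = 136.7
Then add 0.248 M of C.
Step 2:
                    C           M           A
  init         0.9658       3.121       7.232
  Δ           -0.1974      0.1974      0.0987
  eq           0.7684       3.318        7.33
  solve Keq expr → x = 0.0987; check Q = 136.7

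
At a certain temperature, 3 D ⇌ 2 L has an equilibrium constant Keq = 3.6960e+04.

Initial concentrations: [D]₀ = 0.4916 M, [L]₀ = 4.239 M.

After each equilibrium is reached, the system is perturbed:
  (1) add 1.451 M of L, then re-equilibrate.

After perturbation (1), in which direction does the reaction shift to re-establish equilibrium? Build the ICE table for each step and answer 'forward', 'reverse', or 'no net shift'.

Direction: reverse

Q₀ = 151.2 vs Keq = 3.6960e+04 ⇒ Q<K, forward
Step 1:
                    D           L
  I            0.4916       4.239
  C           -0.4096      0.2731
  E           0.08197       4.512
  solve Keq expr → x = 0.1365; check Q = 3.6960e+04
Then add 1.451 M of L.
Step 2:
                    D           L
  I           0.08197       5.963
  C           0.01662    -0.01108
  E            0.0986       5.952
  solve Keq expr → x = -0.005541; check Q = 3.6960e+04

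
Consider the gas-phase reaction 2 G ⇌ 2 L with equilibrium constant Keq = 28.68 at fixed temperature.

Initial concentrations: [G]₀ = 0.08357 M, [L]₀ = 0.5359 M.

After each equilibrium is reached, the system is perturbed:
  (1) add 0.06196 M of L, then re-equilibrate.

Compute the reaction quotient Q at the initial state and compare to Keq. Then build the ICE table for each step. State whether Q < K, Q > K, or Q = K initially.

Q₀ = 41.12; Q > K (proceeds reverse)

Q₀ = 41.12 vs Keq = 28.68 ⇒ Q>K, reverse
Step 1:
                   G          L
  I          0.08357     0.5359
  C           0.0139    -0.0139
  E          0.09747      0.522
  solve Keq expr → x = -0.006951; check Q = 28.68
Then add 0.06196 M of L.
Step 2:
                   G          L
  I          0.09747      0.584
  C         0.009749  -0.009749
  E           0.1072     0.5742
  solve Keq expr → x = -0.004875; check Q = 28.68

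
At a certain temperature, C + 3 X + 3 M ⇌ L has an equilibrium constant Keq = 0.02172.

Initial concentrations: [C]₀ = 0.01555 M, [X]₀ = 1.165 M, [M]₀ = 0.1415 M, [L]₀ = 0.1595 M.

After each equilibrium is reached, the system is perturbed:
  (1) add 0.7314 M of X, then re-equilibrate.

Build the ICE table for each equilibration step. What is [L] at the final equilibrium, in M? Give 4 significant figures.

[L]_eq = 0.009591 M

Q₀ = 2290 vs Keq = 0.02172 ⇒ Q>K, reverse
Step 1:
                  C         X         M         L
  I         0.01555     1.165    0.1415    0.1595
  C          0.1558    0.4675    0.4675   -0.1558
  E          0.1714     1.633     0.609  0.003659
  solve Keq expr → x = -0.1558; check Q = 0.02172
Then add 0.7314 M of X.
Step 2:
                  C         X         M         L
  I          0.1714     2.364     0.609  0.003659
  C       -0.005932   -0.0178   -0.0178  0.005932
  E          0.1655     2.346    0.5912  0.009591
  solve Keq expr → x = 0.005932; check Q = 0.02172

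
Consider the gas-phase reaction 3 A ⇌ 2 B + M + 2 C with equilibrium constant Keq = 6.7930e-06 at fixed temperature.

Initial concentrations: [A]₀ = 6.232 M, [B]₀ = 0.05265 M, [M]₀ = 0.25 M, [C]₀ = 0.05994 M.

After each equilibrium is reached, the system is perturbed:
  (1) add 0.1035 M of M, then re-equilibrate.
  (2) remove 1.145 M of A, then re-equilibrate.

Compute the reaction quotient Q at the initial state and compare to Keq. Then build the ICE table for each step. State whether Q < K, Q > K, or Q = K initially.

Q₀ = 1.0287e-08 vs Keq = 6.7930e-06 ⇒ Q<K, forward
Step 1:
                   A          B          M          C
  init         6.232    0.05265       0.25    0.05994
  Δ          -0.2948     0.1965    0.09825     0.1965
  eq           5.937     0.2492     0.3483     0.2564
  solve Keq expr → x = 0.09825; check Q = 6.7930e-06
Then add 0.1035 M of M.
Step 2:
                   A          B          M          C
  init         5.937     0.2492     0.4518     0.2564
  Δ          0.02149   -0.01432  -0.007162   -0.01432
  eq           5.959     0.2348     0.4446     0.2421
  solve Keq expr → x = -0.007162; check Q = 6.7930e-06
Then remove 1.145 M of A.
Step 3:
                   A          B          M          C
  init         4.814     0.2348     0.4446     0.2421
  Δ          0.04781   -0.03187   -0.01594   -0.03187
  eq           4.862      0.203     0.4287     0.2102
  solve Keq expr → x = -0.01594; check Q = 6.7930e-06

Q₀ = 1.0287e-08; Q < K (proceeds forward)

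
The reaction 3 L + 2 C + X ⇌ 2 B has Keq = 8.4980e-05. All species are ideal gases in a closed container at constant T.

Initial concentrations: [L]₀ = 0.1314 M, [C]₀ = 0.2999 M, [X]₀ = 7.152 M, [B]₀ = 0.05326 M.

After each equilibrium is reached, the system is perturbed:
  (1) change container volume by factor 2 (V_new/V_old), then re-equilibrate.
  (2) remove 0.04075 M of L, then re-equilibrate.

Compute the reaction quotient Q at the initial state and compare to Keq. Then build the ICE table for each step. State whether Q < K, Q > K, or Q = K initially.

Q₀ = 1.944; Q > K (proceeds reverse)

Q₀ = 1.944 vs Keq = 8.4980e-05 ⇒ Q>K, reverse
Step 1:
                  L         C         X         B
  I          0.1314    0.2999     7.152   0.05326
  C         0.07863   0.05242   0.02621  -0.05242
  E            0.21    0.3523     7.178 8.3761e-04
  solve Keq expr → x = -0.02621; check Q = 8.4980e-05
Then change container volume by factor 2 (V_new/V_old).
Step 2:
                  L         C         X         B
  I           0.105    0.1762     3.589 4.1880e-04
  C       4.6981e-04 3.1321e-04 1.5660e-04 -3.1321e-04
  E          0.1055    0.1765     3.589 1.0559e-04
  solve Keq expr → x = -1.5660e-04; check Q = 8.4980e-05
Then remove 0.04075 M of L.
Step 3:
                  L         C         X         B
  I         0.06474    0.1765     3.589 1.0559e-04
  C       8.2074e-05 5.4716e-05 2.7358e-05 -5.4716e-05
  E         0.06482    0.1765     3.589 5.0878e-05
  solve Keq expr → x = -2.7358e-05; check Q = 8.4980e-05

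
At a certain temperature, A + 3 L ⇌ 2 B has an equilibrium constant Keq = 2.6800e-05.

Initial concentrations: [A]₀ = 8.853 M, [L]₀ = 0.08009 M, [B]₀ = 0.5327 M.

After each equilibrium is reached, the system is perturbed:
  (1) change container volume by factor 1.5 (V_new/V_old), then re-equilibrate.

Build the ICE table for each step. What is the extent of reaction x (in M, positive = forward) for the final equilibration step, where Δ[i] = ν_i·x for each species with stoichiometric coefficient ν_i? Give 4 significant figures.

x = -0.001356 M

Q₀ = 62.39 vs Keq = 2.6800e-05 ⇒ Q>K, reverse
Step 1:
                    A           L           B
  I             8.853     0.08009      0.5327
  C            0.2601      0.7803     -0.5202
  E             9.113      0.8604     0.01247
  solve Keq expr → x = -0.2601; check Q = 2.6800e-05
Then change container volume by factor 1.5 (V_new/V_old).
Step 2:
                    A           L           B
  I             6.075      0.5736    0.008315
  C          0.001356    0.004068   -0.002712
  E             6.077      0.5777    0.005603
  solve Keq expr → x = -0.001356; check Q = 2.6800e-05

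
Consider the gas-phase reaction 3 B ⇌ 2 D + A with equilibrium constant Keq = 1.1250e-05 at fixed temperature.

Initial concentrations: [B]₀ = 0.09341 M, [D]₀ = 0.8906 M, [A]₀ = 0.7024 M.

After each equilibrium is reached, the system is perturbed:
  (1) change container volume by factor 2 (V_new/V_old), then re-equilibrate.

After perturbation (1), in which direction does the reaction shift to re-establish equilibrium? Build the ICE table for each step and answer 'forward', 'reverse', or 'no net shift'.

Direction: no net shift

Q₀ = 683.5 vs Keq = 1.1250e-05 ⇒ Q>K, reverse
Step 1:
                   B          D          A
  init       0.09341     0.8906     0.7024
  Δ            1.319    -0.8796    -0.4398
  eq           1.413    0.01099     0.2626
  solve Keq expr → x = -0.4398; check Q = 1.1250e-05
Then change container volume by factor 2 (V_new/V_old).
Step 2:
                   B          D          A
  init        0.7064   0.005496     0.1313
  Δ                0          0          0
  eq          0.7064   0.005496     0.1313
  solve Keq expr → x = 0; check Q = 1.1250e-05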